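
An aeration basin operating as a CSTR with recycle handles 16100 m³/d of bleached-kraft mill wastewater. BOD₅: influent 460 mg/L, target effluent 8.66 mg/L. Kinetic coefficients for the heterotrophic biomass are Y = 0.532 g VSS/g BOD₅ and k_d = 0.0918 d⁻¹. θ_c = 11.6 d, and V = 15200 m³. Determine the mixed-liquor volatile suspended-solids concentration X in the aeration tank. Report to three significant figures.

X ≈ 1430 mg/L

X = Y·Q·ΔS·θ_c / [V·(1 + k_d θ_c)] = 0.532 × 16100 × (460 − 8.66) × 11.6 / [15200 × (1 + 0.0918 × 11.6)] = 1429 mg/L.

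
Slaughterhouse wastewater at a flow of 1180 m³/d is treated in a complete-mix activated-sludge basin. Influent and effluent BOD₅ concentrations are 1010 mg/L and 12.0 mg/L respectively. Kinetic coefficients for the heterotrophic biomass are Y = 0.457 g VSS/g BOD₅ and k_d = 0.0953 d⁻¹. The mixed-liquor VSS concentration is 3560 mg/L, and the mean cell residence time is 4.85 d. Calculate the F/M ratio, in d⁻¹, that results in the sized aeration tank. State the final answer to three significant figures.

F/M ≈ 0.668 d⁻¹

Rearranging the biomass balance for a CMAS with decay, V = Y·Q·ΔS·θ_c / [X·(1+k_d θ_c)] = 0.457 × 1180 × (1010 − 12.0) × 4.85 / [3560 × (1 + 0.0953 × 4.85)] = 2.61×10^6 / 5205 = 501.4 m³.
Food-to-microorganism ratio F/M = Q S₀ / (V X) = 1180 × 1010 / (501.4 × 3560) = 0.6676 d⁻¹.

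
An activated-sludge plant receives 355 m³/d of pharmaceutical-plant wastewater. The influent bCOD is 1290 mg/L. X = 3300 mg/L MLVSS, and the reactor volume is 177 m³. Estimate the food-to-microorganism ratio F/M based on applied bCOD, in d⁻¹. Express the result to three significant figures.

Food-to-microorganism ratio F/M = Q S₀ / (V X) = 355 × 1290 / (177.0 × 3300) = 0.7840 d⁻¹.

F/M ≈ 0.784 d⁻¹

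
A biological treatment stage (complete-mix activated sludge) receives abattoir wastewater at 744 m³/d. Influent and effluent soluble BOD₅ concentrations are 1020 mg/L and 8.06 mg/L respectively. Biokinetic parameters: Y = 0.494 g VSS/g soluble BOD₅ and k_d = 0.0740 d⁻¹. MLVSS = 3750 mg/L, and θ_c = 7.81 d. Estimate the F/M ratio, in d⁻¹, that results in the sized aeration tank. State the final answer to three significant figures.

F/M ≈ 0.412 d⁻¹

From the SRT design equation V = Y Q (S₀−S) θ_c / [X (1 + k_d θ_c)] = 0.494 × 744 × (1020 − 8.06) × 7.81 / [3750 × (1 + 0.0740 × 7.81)] = 2.9×10^6 / 5917 = 490.9 m³.
F/M = Q·S₀ / (V·X) = 744 × 1020 / (490.9 × 3750) = 0.4122 g soluble BOD₅·(g VSS·d)⁻¹.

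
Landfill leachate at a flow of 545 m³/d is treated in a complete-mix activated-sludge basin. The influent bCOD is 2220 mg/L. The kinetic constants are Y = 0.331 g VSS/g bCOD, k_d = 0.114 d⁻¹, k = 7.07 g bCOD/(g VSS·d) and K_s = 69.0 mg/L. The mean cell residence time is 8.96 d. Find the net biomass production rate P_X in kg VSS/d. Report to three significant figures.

P_X ≈ 197 kg VSS/d

For a completely mixed reactor with recycle the Lawrence–McCarty relation gives S = K_s·(1 + k_d·θ_c) / [θ_c·(Y·k − k_d) − 1] = 69.0 × (1 + 0.114 × 8.96) / [8.96 × (0.331 × 7.07 − 0.114) − 1] = 139.5 / 18.95 = 7.362 mg/L.
Y_obs = Y / (1 + k_d θ_c) = 0.331 / (1 + 0.114 × 8.96) = 0.331 / 2.021 = 0.1637.
Mass of bCOD removed per day: Q(S₀ − S) = 545 × 2213 g/m³ = 1206 kg/d.
P_X = Y_obs · Q(S₀ − S) = 0.1637 × 1206 = 197.5 kg VSS/d.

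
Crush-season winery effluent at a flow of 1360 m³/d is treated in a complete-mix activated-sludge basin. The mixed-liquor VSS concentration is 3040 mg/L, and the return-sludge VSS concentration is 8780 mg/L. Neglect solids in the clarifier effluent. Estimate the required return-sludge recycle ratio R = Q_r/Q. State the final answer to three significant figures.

R ≈ 0.530

R = Q_r/Q = X/(X_r − X) = 3040 / (8780 − 3040) = 0.5296.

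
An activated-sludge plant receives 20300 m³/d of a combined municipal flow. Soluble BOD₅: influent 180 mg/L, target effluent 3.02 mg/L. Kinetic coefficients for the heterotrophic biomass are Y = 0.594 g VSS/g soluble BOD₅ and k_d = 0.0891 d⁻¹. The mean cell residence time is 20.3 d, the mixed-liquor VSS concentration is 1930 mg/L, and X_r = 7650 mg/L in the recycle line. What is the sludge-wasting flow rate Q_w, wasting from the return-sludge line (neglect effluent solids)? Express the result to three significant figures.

Q_w ≈ 99.3 m³/d

From the SRT design equation V = Y Q (S₀−S) θ_c / [X (1 + k_d θ_c)] = 0.594 × 20300 × (180 − 3.02) × 20.3 / [1930 × (1 + 0.0891 × 20.3)] = 4.33×10^7 / 5421 = 7992 m³.
Wasting from the return line (neglecting effluent solids): Q_w = V·X / (θ_c·X_r) = 7992 × 1930 / (20.3 × 7650) = 99.32 m³/d.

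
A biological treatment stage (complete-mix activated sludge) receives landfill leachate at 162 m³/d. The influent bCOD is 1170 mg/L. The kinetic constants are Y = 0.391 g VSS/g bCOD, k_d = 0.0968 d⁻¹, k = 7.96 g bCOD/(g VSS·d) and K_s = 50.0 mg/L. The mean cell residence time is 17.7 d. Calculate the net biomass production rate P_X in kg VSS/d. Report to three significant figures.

P_X ≈ 27.3 kg VSS/d

From the Monod/SRT balance for a CMAS, S = K_s·(1+k_d θ_c)/[θ_c·(Y k − k_d) − 1] = 50.0 × (1 + 0.0968 × 17.7) / [17.7 × (0.391 × 7.96 − 0.0968) − 1] = 135.7 / 52.38 = 2.590 mg/L.
Y_obs = Y / (1 + k_d θ_c) = 0.391 / (1 + 0.0968 × 17.7) = 0.391 / 2.713 = 0.1441.
Substrate removed = Q·(S₀ − S) = 162 m³/d × (1170 − 2.59) g/m³ = 1.89×10^5 g/d = 189.1 kg/d.
So the net sludge growth is P_X = 0.1441 × 189.1 = 27.25 kg VSS/d.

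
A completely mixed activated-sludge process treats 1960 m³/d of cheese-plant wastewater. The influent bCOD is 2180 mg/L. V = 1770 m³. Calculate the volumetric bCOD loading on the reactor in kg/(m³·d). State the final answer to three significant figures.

Volumetric loading L_v = Q·S₀ / V = 1960 × 2180 g/m³ / 1770 m³ = 2414 g/(m³·d) = 2.414 kg bCOD/(m³·d).

L_v ≈ 2.41 kg bCOD/(m³·d)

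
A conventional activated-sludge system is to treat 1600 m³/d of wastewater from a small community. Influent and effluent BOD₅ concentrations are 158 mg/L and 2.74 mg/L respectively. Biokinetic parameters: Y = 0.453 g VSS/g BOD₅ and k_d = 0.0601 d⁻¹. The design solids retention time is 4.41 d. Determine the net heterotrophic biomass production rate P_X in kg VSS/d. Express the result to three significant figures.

P_X ≈ 89.0 kg VSS/d

Observed yield with endogenous decay: Y_obs = Y / (1 + k_d·θ_c) = 0.453 / (1 + 0.0601 × 4.41) = 0.453 / 1.265 = 0.3581 g VSS/g BOD₅.
ΔS = 158 − 2.74 = 155.3 mg/L, so the substrate removal rate is 1600 × 155.3/1000 = 248.4 kg BOD₅/d.
Biomass produced: P_X = Y_obs·Q·ΔS = 0.3581 × 248.4 ≈ 88.96 kg VSS/d.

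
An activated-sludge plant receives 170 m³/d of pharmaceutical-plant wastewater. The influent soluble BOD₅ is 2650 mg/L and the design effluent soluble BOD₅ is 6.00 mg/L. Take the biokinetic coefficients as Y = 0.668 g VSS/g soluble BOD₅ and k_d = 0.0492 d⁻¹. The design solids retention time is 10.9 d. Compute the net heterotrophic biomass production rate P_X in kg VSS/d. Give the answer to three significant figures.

Correct the yield for decay: Y_obs = Y/(1 + k_d θ_c) = 0.668 / (1 + 0.0492 × 10.9) = 0.668 / 1.536 = 0.4348.
ΔS = 2650 − 6.00 = 2644 mg/L, so the substrate removal rate is 170 × 2644/1000 = 449.5 kg soluble BOD₅/d.
So the net sludge growth is P_X = 0.4348 × 449.5 = 195.4 kg VSS/d.

P_X ≈ 195 kg VSS/d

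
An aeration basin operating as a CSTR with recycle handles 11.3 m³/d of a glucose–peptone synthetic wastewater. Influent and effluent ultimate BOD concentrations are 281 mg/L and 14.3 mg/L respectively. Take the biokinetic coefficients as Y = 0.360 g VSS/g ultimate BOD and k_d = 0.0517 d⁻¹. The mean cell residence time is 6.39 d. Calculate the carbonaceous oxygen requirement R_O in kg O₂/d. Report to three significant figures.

The observed yield is Y_obs = Y/(1 + k_d·θ_c) = 0.360 / (1 + 0.0517 × 6.39) = 0.360 / 1.330 = 0.2706 g VSS per g ultimate BOD removed.
Substrate removed = Q·(S₀ − S) = 11.3 m³/d × (281 − 14.3) g/m³ = 3.01×10^3 g/d = 3.014 kg/d.
Biomass synthesised: P_X = Y_obs × 3.014 = 0.8155 kg VSS/d.
R_O = Q·ΔS − 1.42 P_X = 3.014 − 1.158 = 1.856 kg O₂/d.

R_O ≈ 1.86 kg O₂/d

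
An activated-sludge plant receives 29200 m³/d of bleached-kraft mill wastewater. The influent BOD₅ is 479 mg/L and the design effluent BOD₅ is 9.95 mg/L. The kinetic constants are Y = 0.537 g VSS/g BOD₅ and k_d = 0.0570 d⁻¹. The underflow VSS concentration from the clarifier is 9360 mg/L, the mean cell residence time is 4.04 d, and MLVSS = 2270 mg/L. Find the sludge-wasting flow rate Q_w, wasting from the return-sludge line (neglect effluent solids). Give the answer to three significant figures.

Q_w ≈ 639 m³/d

Steady-state biomass mass balance: V·X·(1 + k_d·θ_c) = Y·Q·(S₀ − S)·θ_c, so V = 0.537 × 29200 × (479 − 9.95) × 4.04 / [2270 × (1 + 0.0570 × 4.04)] = 2.97×10^7 / 2793 = 10640 m³.
Q_w = (V·X)/(θ_c X_r) = 10640 × 2270 / (4.04 × 9360) = 638.7 m³/d.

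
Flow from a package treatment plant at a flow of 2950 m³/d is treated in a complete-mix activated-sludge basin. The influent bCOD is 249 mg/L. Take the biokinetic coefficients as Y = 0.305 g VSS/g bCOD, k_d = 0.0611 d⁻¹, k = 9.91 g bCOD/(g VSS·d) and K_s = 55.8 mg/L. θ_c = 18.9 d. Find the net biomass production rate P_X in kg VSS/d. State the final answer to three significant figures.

P_X ≈ 103 kg VSS/d

From the Monod/SRT balance for a CMAS, S = K_s·(1+k_d θ_c)/[θ_c·(Y k − k_d) − 1] = 55.8 × (1 + 0.0611 × 18.9) / [18.9 × (0.305 × 9.91 − 0.0611) − 1] = 120.2 / 54.97 = 2.187 mg/L.
The observed yield is Y_obs = Y/(1 + k_d·θ_c) = 0.305 / (1 + 0.0611 × 18.9) = 0.305 / 2.155 = 0.1415 g VSS per g bCOD removed.
Q·(S₀ − S) = 2950 × (249 − 2.19) × 10⁻³ = 728.1 kg/d removed.
P_X = Y_obs · Q(S₀ − S) = 0.1415 × 728.1 = 103.1 kg VSS/d.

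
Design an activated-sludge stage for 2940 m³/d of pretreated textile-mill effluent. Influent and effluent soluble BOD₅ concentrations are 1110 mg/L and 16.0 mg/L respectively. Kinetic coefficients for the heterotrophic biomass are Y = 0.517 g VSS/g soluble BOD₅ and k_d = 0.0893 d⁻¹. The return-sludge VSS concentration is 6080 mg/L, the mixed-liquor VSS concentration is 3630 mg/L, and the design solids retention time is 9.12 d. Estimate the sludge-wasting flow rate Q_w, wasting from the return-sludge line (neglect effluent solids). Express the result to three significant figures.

Q_w ≈ 151 m³/d

From the SRT design equation V = Y Q (S₀−S) θ_c / [X (1 + k_d θ_c)] = 0.517 × 2940 × (1110 − 16.0) × 9.12 / [3630 × (1 + 0.0893 × 9.12)] = 1.52×10^7 / 6586 = 2303 m³.
Q_w = (V·X)/(θ_c X_r) = 2303 × 3630 / (9.12 × 6080) = 150.7 m³/d.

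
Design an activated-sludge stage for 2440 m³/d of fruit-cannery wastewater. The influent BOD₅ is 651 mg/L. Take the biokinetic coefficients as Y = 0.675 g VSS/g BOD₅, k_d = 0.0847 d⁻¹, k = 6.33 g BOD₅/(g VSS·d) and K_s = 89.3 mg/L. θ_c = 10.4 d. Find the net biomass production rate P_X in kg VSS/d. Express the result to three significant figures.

For a completely mixed reactor with recycle the Lawrence–McCarty relation gives S = K_s·(1 + k_d·θ_c) / [θ_c·(Y·k − k_d) − 1] = 89.3 × (1 + 0.0847 × 10.4) / [10.4 × (0.675 × 6.33 − 0.0847) − 1] = 168.0 / 42.56 = 3.947 mg/L.
The observed yield is Y_obs = Y/(1 + k_d·θ_c) = 0.675 / (1 + 0.0847 × 10.4) = 0.675 / 1.881 = 0.3589 g VSS per g BOD₅ removed.
Q·(S₀ − S) = 2440 × (651 − 3.95) × 10⁻³ = 1579 kg/d removed.
So the net sludge growth is P_X = 0.3589 × 1579 = 566.6 kg VSS/d.

P_X ≈ 567 kg VSS/d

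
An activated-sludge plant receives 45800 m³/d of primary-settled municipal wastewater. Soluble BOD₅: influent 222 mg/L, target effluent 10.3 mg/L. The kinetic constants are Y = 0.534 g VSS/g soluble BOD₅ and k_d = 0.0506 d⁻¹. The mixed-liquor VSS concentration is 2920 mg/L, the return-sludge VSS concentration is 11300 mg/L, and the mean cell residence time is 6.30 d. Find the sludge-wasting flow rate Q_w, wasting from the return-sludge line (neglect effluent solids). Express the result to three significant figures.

From the SRT design equation V = Y Q (S₀−S) θ_c / [X (1 + k_d θ_c)] = 0.534 × 45800 × (222 − 10.3) × 6.30 / [2920 × (1 + 0.0506 × 6.30)] = 3.26×10^7 / 3851 = 8471 m³.
Wasting from the return line (neglecting effluent solids): Q_w = V·X / (θ_c·X_r) = 8471 × 2920 / (6.30 × 11300) = 347.4 m³/d.

Q_w ≈ 347 m³/d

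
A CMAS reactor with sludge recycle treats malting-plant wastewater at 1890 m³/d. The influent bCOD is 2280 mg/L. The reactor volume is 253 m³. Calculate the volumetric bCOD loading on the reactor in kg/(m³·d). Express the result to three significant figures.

L_v = Q S₀ / V = 1890 × 2280 × 10⁻³ / 253.0 = 17.03 kg/(m³·d).

L_v ≈ 17.0 kg bCOD/(m³·d)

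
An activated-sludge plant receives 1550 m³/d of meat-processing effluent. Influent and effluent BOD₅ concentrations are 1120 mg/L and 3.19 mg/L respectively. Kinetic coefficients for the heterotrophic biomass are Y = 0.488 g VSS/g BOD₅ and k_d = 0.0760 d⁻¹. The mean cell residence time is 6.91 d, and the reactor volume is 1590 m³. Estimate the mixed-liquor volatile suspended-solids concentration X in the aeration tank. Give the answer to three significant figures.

X ≈ 2410 mg/L

X = Y·Q·ΔS·θ_c / [V·(1 + k_d θ_c)] = 0.488 × 1550 × (1120 − 3.19) × 6.91 / [1590 × (1 + 0.0760 × 6.91)] = 2407 mg/L.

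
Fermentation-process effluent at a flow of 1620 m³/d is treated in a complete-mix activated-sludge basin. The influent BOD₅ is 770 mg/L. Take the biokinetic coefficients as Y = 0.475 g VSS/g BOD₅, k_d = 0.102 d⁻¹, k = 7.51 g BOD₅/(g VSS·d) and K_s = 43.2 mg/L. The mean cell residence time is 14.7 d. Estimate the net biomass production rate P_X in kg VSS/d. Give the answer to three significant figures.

From the Monod/SRT balance for a CMAS, S = K_s·(1+k_d θ_c)/[θ_c·(Y k − k_d) − 1] = 43.2 × (1 + 0.102 × 14.7) / [14.7 × (0.475 × 7.51 − 0.102) − 1] = 108.0 / 49.94 = 2.162 mg/L.
Correct the yield for decay: Y_obs = Y/(1 + k_d θ_c) = 0.475 / (1 + 0.102 × 14.7) = 0.475 / 2.499 = 0.1900.
Q·(S₀ − S) = 1620 × (770 − 2.16) × 10⁻³ = 1244 kg/d removed.
So the net sludge growth is P_X = 0.1900 × 1244 = 236.4 kg VSS/d.

P_X ≈ 236 kg VSS/d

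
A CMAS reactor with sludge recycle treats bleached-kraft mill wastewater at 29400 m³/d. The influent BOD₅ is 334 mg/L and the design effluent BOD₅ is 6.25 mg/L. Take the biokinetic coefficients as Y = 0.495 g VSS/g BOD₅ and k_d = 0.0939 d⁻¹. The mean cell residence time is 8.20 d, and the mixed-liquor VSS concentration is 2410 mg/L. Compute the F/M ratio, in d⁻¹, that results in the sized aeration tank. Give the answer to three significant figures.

Rearranging the biomass balance for a CMAS with decay, V = Y·Q·ΔS·θ_c / [X·(1+k_d θ_c)] = 0.495 × 29400 × (334 − 6.25) × 8.20 / [2410 × (1 + 0.0939 × 8.20)] = 3.91×10^7 / 4266 = 9169 m³.
F/M = Q·S₀ / (V·X) = 29400 × 334 / (9169 × 2410) = 0.4444 g BOD₅·(g VSS·d)⁻¹.

F/M ≈ 0.444 d⁻¹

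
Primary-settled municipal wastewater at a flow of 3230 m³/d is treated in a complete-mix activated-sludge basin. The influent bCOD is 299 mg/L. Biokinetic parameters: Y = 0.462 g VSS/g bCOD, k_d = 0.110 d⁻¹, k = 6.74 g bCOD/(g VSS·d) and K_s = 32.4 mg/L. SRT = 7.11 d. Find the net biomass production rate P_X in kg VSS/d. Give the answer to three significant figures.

For a completely mixed reactor with recycle the Lawrence–McCarty relation gives S = K_s·(1 + k_d·θ_c) / [θ_c·(Y·k − k_d) − 1] = 32.4 × (1 + 0.110 × 7.11) / [7.11 × (0.462 × 6.74 − 0.110) − 1] = 57.74 / 20.36 = 2.836 mg/L.
Correct the yield for decay: Y_obs = Y/(1 + k_d θ_c) = 0.462 / (1 + 0.110 × 7.11) = 0.462 / 1.782 = 0.2592.
Substrate removed = Q·(S₀ − S) = 3230 m³/d × (299 − 2.84) g/m³ = 9.57×10^5 g/d = 956.6 kg/d.
So the net sludge growth is P_X = 0.2592 × 956.6 = 248.0 kg VSS/d.

P_X ≈ 248 kg VSS/d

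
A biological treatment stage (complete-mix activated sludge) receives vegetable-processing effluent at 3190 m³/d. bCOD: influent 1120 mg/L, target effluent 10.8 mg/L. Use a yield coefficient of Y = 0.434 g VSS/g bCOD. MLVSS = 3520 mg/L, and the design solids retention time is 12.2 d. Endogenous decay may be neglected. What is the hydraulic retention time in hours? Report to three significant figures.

V·X = Y·Q·ΔS·θ_c gives V = 0.434 × 3190 × (1120 − 10.8) × 12.2 / 3520 = 5322 m³.
Hydraulic retention time τ = V/Q = 5322 / 3190 = 1.668 d = 40.04 h.

τ ≈ 40.0 h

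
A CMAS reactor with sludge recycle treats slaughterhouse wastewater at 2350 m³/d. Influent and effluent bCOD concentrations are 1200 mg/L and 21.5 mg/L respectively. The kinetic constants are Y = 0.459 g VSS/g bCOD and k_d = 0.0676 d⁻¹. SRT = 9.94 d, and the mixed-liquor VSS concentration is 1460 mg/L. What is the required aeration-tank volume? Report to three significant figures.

V ≈ 5180 m³

Steady-state biomass mass balance: V·X·(1 + k_d·θ_c) = Y·Q·(S₀ − S)·θ_c, so V = 0.459 × 2350 × (1200 − 21.5) × 9.94 / [1460 × (1 + 0.0676 × 9.94)] = 1.26×10^7 / 2441 = 5176 m³.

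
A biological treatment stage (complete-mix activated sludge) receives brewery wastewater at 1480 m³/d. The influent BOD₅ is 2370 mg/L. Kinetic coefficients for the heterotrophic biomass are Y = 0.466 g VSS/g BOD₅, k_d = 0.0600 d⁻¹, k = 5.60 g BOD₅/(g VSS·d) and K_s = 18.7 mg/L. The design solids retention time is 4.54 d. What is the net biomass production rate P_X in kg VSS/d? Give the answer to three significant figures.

P_X ≈ 1280 kg VSS/d

Effluent substrate depends only on kinetics and SRT: S = K_s(1 + k_d θ_c) / [θ_c(Yk − k_d) − 1] = 18.7 × (1 + 0.0600 × 4.54) / [4.54 × (0.466 × 5.60 − 0.0600) − 1] = 23.79 / 10.58 = 2.250 mg/L.
Correct the yield for decay: Y_obs = Y/(1 + k_d θ_c) = 0.466 / (1 + 0.0600 × 4.54) = 0.466 / 1.272 = 0.3662.
Q·(S₀ − S) = 1480 × (2370 − 2.25) × 10⁻³ = 3504 kg/d removed.
So the net sludge growth is P_X = 0.3662 × 3504 = 1283 kg VSS/d.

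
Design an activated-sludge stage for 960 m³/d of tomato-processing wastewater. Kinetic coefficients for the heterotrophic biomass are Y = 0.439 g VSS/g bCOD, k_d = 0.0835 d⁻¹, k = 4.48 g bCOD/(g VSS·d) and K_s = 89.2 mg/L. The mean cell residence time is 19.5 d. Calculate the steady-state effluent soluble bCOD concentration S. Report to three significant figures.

For a completely mixed reactor with recycle the Lawrence–McCarty relation gives S = K_s·(1 + k_d·θ_c) / [θ_c·(Y·k − k_d) − 1] = 89.2 × (1 + 0.0835 × 19.5) / [19.5 × (0.439 × 4.48 − 0.0835) − 1] = 234.4 / 35.72 = 6.563 mg/L.

S ≈ 6.56 mg/L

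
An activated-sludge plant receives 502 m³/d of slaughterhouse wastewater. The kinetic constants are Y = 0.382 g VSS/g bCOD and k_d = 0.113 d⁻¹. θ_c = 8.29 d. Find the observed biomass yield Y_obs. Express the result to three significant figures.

Y_obs ≈ 0.197 g VSS/g bCOD

Y_obs = Y / (1 + k_d θ_c) = 0.382 / (1 + 0.113 × 8.29) = 0.382 / 1.937 = 0.1972.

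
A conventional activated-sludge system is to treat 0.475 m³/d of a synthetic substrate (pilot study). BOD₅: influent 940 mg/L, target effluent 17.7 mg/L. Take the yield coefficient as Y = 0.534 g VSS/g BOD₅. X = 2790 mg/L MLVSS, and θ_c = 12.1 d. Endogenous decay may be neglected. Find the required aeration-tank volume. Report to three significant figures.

Biomass mass balance (decay neglected): V·X = Y·Q·(S₀ − S)·θ_c, so V = 0.534 × 0.475 × (940 − 17.7) × 12.1 / 2790 = 1.015 m³.

V ≈ 1.01 m³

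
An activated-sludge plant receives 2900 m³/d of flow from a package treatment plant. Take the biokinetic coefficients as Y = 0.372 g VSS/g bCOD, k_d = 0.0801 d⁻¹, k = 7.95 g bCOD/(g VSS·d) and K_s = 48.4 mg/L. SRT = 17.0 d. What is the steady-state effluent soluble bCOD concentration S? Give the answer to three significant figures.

S ≈ 2.39 mg/L

For a completely mixed reactor with recycle the Lawrence–McCarty relation gives S = K_s·(1 + k_d·θ_c) / [θ_c·(Y·k − k_d) − 1] = 48.4 × (1 + 0.0801 × 17.0) / [17.0 × (0.372 × 7.95 − 0.0801) − 1] = 114.3 / 47.91 = 2.386 mg/L.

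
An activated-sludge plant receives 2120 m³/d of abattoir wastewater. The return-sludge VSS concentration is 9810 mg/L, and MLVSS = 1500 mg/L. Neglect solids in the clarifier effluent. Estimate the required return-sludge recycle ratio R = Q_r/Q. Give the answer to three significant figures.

R ≈ 0.181

R = Q_r/Q = X/(X_r − X) = 1500 / (9810 − 1500) = 0.1805.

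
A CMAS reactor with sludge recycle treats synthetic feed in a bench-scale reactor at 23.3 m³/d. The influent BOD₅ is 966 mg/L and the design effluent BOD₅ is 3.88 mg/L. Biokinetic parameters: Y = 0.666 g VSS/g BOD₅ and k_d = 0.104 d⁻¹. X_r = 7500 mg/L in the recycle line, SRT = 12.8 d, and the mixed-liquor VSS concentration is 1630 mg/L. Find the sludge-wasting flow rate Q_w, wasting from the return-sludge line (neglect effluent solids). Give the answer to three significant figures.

Q_w ≈ 0.854 m³/d

Rearranging the biomass balance for a CMAS with decay, V = Y·Q·ΔS·θ_c / [X·(1+k_d θ_c)] = 0.666 × 23.3 × (966 − 3.88) × 12.8 / [1630 × (1 + 0.104 × 12.8)] = 1.91×10^5 / 3800 = 50.29 m³.
Q_w = (V·X)/(θ_c X_r) = 50.29 × 1630 / (12.8 × 7500) = 0.8539 m³/d.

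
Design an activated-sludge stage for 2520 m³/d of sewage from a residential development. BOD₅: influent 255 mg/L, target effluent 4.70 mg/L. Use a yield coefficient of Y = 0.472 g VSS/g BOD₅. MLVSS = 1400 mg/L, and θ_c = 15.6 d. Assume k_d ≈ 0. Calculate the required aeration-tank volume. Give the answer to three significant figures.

V ≈ 3320 m³

Biomass mass balance (decay neglected): V·X = Y·Q·(S₀ − S)·θ_c, so V = 0.472 × 2520 × (255 − 4.70) × 15.6 / 1400 = 3317 m³.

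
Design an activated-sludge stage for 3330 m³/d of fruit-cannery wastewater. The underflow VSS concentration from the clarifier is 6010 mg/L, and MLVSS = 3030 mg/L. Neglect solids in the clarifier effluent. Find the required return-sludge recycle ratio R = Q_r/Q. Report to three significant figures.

R = Q_r/Q = X/(X_r − X) = 3030 / (6010 − 3030) = 1.017.

R ≈ 1.02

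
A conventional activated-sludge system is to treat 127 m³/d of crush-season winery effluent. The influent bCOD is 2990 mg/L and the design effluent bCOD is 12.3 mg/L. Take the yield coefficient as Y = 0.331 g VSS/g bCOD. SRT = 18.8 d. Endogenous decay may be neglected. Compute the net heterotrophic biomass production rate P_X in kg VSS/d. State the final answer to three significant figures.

P_X ≈ 125 kg VSS/d

No decay correction is needed, so Y_obs = Y = 0.331.
Mass of bCOD removed per day: Q(S₀ − S) = 127 × 2978 g/m³ = 378.2 kg/d.
Net biomass production P_X = Y_obs × Q·(S₀ − S) = 0.3310 × 378.2 = 125.2 kg VSS/d.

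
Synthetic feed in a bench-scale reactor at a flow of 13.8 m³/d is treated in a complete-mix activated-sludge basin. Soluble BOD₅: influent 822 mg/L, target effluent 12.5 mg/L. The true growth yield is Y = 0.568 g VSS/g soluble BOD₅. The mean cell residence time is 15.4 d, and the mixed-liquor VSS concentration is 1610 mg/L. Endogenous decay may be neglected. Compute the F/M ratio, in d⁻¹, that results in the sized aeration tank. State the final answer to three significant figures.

With k_d = 0 the design equation reduces to V = Y Q (S₀−S) θ_c / X = 0.568 × 13.8 × (822 − 12.5) × 15.4 / 1610 = 60.69 m³.
Food-to-microorganism ratio F/M = Q S₀ / (V X) = 13.8 × 822 / (60.69 × 1610) = 0.1161 d⁻¹.

F/M ≈ 0.116 d⁻¹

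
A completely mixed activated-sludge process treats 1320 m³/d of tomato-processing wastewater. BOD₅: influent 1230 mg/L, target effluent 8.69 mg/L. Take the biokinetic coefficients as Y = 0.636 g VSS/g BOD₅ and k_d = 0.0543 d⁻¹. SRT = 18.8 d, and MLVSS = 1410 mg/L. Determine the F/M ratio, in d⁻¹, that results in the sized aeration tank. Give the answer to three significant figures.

Steady-state biomass mass balance: V·X·(1 + k_d·θ_c) = Y·Q·(S₀ − S)·θ_c, so V = 0.636 × 1320 × (1230 − 8.69) × 18.8 / [1410 × (1 + 0.0543 × 18.8)] = 1.93×10^7 / 2849 = 6765 m³.
F/M = Q·S₀ / (V·X) = 1320 × 1230 / (6765 × 1410) = 0.1702 g BOD₅·(g VSS·d)⁻¹.

F/M ≈ 0.170 d⁻¹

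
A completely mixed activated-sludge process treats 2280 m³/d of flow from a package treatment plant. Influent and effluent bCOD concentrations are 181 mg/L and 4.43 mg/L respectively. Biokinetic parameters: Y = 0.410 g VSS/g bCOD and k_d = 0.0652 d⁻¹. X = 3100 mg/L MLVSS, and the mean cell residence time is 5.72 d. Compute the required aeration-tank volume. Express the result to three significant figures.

Steady-state biomass mass balance: V·X·(1 + k_d·θ_c) = Y·Q·(S₀ − S)·θ_c, so V = 0.410 × 2280 × (181 − 4.43) × 5.72 / [3100 × (1 + 0.0652 × 5.72)] = 9.44×10^5 / 4256 = 221.8 m³.

V ≈ 222 m³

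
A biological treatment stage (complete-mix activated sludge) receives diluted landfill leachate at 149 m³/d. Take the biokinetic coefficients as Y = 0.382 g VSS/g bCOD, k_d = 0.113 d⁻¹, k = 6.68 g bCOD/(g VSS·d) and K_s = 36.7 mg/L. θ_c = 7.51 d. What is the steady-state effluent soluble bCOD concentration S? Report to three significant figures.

S ≈ 3.92 mg/L

From the Monod/SRT balance for a CMAS, S = K_s·(1+k_d θ_c)/[θ_c·(Y k − k_d) − 1] = 36.7 × (1 + 0.113 × 7.51) / [7.51 × (0.382 × 6.68 − 0.113) − 1] = 67.84 / 17.32 = 3.918 mg/L.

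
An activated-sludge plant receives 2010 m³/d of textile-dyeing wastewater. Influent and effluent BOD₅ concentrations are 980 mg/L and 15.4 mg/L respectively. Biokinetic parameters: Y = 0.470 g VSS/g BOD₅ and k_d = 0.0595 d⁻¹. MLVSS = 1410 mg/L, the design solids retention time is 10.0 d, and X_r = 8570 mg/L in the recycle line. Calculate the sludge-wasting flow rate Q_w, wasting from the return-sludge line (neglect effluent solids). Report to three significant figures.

Q_w ≈ 66.7 m³/d

From the SRT design equation V = Y Q (S₀−S) θ_c / [X (1 + k_d θ_c)] = 0.470 × 2010 × (980 − 15.4) × 10.0 / [1410 × (1 + 0.0595 × 10.0)] = 9.11×10^6 / 2249 = 4052 m³.
Wasting from the return line (neglecting effluent solids): Q_w = V·X / (θ_c·X_r) = 4052 × 1410 / (10.0 × 8570) = 66.67 m³/d.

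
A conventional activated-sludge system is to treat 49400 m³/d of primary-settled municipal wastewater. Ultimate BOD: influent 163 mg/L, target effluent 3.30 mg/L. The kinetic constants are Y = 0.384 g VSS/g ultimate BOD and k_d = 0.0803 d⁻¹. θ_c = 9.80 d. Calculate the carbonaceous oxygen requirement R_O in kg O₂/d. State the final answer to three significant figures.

Correct the yield for decay: Y_obs = Y/(1 + k_d θ_c) = 0.384 / (1 + 0.0803 × 9.80) = 0.384 / 1.787 = 0.2149.
Mass of ultimate BOD removed per day: Q(S₀ − S) = 49400 × 159.7 g/m³ = 7889 kg/d.
Net sludge production P_X = 0.2149 × 7889 = 1695 kg VSS/d.
R_O = Q·ΔS − 1.42 P_X = 7889 − 2407 = 5482 kg O₂/d.

R_O ≈ 5480 kg O₂/d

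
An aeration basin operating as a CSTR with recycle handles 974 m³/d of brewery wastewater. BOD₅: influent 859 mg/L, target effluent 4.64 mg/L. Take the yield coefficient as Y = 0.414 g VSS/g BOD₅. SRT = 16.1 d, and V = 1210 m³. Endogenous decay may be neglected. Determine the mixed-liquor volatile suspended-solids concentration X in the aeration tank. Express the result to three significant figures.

X = Y·Q·ΔS·θ_c / V = 0.414 × 974 × (859 − 4.64) × 16.1 / 1210 = 4584 mg/L.

X ≈ 4580 mg/L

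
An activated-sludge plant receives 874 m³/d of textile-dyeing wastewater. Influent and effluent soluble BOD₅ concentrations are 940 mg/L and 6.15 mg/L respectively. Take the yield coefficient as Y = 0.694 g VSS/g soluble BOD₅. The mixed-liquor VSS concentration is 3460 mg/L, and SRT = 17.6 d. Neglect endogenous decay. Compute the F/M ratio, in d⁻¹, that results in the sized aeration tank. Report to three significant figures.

F/M ≈ 0.0824 d⁻¹

V·X = Y·Q·ΔS·θ_c gives V = 0.694 × 874 × (940 − 6.15) × 17.6 / 3460 = 2881 m³.
F/M = applied load / biomass = Q·S₀/(V·X) = 874 × 940 / (2881 × 3460) = 0.08241 d⁻¹.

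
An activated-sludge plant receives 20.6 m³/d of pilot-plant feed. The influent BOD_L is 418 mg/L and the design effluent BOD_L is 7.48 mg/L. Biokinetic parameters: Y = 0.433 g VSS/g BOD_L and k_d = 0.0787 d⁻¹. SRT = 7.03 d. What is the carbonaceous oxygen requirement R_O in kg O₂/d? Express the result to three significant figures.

Correct the yield for decay: Y_obs = Y/(1 + k_d θ_c) = 0.433 / (1 + 0.0787 × 7.03) = 0.433 / 1.553 = 0.2788.
Mass of BOD_L removed per day: Q(S₀ − S) = 20.6 × 410.5 g/m³ = 8.457 kg/d.
P_X = Y_obs·Q·(S₀ − S) = 0.2788 × 8.457 = 2.357 kg VSS/d.
Carbonaceous O₂ demand = substrate oxidised − cell-mass equivalent = 8.457 − 1.42 × 2.357 = 5.109 kg O₂/d.

R_O ≈ 5.11 kg O₂/d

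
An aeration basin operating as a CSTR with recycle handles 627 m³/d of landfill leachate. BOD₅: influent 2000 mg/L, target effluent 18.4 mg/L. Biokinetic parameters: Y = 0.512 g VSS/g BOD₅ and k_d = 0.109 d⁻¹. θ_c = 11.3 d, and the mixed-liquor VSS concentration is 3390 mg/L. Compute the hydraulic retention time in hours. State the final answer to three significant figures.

Steady-state biomass mass balance: V·X·(1 + k_d·θ_c) = Y·Q·(S₀ − S)·θ_c, so V = 0.512 × 627 × (2000 − 18.4) × 11.3 / [3390 × (1 + 0.109 × 11.3)] = 7.19×10^6 / 7565 = 950.2 m³.
Hydraulic retention time τ = V/Q = 950.2 / 627 = 1.515 d = 36.37 h.

τ ≈ 36.4 h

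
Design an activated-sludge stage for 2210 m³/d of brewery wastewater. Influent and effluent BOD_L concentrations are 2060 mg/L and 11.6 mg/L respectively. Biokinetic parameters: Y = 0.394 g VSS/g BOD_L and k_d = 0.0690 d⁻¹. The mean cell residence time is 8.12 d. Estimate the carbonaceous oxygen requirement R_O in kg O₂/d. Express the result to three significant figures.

R_O ≈ 2900 kg O₂/d

Observed yield with endogenous decay: Y_obs = Y / (1 + k_d·θ_c) = 0.394 / (1 + 0.0690 × 8.12) = 0.394 / 1.560 = 0.2525 g VSS/g BOD_L.
Substrate removed = Q·(S₀ − S) = 2210 m³/d × (2060 − 11.6) g/m³ = 4.53×10^6 g/d = 4527 kg/d.
Net sludge production P_X = 0.2525 × 4527 = 1143 kg VSS/d.
Carbonaceous O₂ demand = substrate oxidised − cell-mass equivalent = 4527 − 1.42 × 1143 = 2904 kg O₂/d.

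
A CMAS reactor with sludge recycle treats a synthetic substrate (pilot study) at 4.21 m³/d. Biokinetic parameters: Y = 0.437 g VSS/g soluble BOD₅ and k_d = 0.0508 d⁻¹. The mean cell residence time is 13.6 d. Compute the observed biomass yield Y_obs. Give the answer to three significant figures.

Y_obs ≈ 0.258 g VSS/g soluble BOD₅

Observed yield with endogenous decay: Y_obs = Y / (1 + k_d·θ_c) = 0.437 / (1 + 0.0508 × 13.6) = 0.437 / 1.691 = 0.2584 g VSS/g soluble BOD₅.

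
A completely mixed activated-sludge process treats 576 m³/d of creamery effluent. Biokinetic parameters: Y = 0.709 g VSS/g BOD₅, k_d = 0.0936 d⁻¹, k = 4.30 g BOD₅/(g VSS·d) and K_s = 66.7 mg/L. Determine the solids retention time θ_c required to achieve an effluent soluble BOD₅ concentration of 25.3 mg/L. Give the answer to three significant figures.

Specific growth rate at S = 25.3 mg/L: μ = YkS/(K_s+S) = 0.709·4.30·25.3/(66.7+25.3) = 0.8384 d⁻¹.
θ_c = 1/(μ − k_d) = 1/(0.8384 − 0.0936) = 1/0.7448 = 1.343 d.

θ_c ≈ 1.34 d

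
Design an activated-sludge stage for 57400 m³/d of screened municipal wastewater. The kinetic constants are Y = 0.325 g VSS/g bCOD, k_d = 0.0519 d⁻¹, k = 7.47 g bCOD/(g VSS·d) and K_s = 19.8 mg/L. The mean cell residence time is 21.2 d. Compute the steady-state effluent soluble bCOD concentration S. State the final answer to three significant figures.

S ≈ 0.842 mg/L

From the Monod/SRT balance for a CMAS, S = K_s·(1+k_d θ_c)/[θ_c·(Y k − k_d) − 1] = 19.8 × (1 + 0.0519 × 21.2) / [21.2 × (0.325 × 7.47 − 0.0519) − 1] = 41.59 / 49.37 = 0.8424 mg/L.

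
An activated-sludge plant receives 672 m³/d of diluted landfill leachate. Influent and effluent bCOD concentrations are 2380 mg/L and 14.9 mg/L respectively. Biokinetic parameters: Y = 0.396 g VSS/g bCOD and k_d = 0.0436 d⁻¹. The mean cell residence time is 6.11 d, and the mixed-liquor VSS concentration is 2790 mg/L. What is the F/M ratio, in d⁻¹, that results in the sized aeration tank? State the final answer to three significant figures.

Rearranging the biomass balance for a CMAS with decay, V = Y·Q·ΔS·θ_c / [X·(1+k_d θ_c)] = 0.396 × 672 × (2380 − 14.9) × 6.11 / [2790 × (1 + 0.0436 × 6.11)] = 3.85×10^6 / 3533 = 1088 m³.
F/M = applied load / biomass = Q·S₀/(V·X) = 672 × 2380 / (1088 × 2790) = 0.5267 d⁻¹.

F/M ≈ 0.527 d⁻¹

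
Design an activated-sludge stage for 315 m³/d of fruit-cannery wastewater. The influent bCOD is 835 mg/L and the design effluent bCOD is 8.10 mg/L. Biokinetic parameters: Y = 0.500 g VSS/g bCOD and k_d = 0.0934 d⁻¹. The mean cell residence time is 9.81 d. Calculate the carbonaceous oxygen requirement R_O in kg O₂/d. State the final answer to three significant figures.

R_O ≈ 164 kg O₂/d

Observed yield with endogenous decay: Y_obs = Y / (1 + k_d·θ_c) = 0.500 / (1 + 0.0934 × 9.81) = 0.500 / 1.916 = 0.2609 g VSS/g bCOD.
ΔS = 835 − 8.10 = 826.9 mg/L, so the substrate removal rate is 315 × 826.9/1000 = 260.5 kg bCOD/d.
P_X = Y_obs·Q·(S₀ − S) = 0.2609 × 260.5 = 67.96 kg VSS/d.
Carbonaceous O₂ demand = substrate oxidised − cell-mass equivalent = 260.5 − 1.42 × 67.96 = 164.0 kg O₂/d.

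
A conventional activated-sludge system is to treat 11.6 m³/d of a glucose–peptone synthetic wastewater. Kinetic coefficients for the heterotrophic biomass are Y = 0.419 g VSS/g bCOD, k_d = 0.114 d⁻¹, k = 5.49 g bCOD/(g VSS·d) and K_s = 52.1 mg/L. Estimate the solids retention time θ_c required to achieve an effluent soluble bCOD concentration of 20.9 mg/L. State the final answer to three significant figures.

From 1/θ_c = Y·k·S/(K_s + S) − k_d: Y·k·S/(K_s+S) = 0.419 × 5.49 × 20.9 / (52.1 + 20.9) = 0.6586 d⁻¹.
Then 1/θ_c = μ − k_d = 0.6586 − 0.114 = 0.5446 d⁻¹, giving θ_c = 1.836 d.

θ_c ≈ 1.84 d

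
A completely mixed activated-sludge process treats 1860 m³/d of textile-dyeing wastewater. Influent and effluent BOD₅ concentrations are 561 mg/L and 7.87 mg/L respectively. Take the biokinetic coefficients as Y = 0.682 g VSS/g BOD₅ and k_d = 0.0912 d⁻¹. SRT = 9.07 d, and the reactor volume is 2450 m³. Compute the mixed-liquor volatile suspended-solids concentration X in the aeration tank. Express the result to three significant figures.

X ≈ 1420 mg/L

X = Y·Q·ΔS·θ_c / [V·(1 + k_d θ_c)] = 0.682 × 1860 × (561 − 7.87) × 9.07 / [2450 × (1 + 0.0912 × 9.07)] = 1422 mg/L.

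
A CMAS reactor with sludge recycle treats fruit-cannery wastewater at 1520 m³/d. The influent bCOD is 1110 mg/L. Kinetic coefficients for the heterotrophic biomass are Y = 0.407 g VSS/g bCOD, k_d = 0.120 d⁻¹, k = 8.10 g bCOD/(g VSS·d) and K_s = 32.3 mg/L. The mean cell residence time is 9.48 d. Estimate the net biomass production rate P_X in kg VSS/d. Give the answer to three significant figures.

P_X ≈ 321 kg VSS/d

Effluent substrate depends only on kinetics and SRT: S = K_s(1 + k_d θ_c) / [θ_c(Yk − k_d) − 1] = 32.3 × (1 + 0.120 × 9.48) / [9.48 × (0.407 × 8.10 − 0.120) − 1] = 69.04 / 29.12 = 2.371 mg/L.
Observed yield with endogenous decay: Y_obs = Y / (1 + k_d·θ_c) = 0.407 / (1 + 0.120 × 9.48) = 0.407 / 2.138 = 0.1904 g VSS/g bCOD.
Mass of bCOD removed per day: Q(S₀ − S) = 1520 × 1108 g/m³ = 1684 kg/d.
Net biomass production P_X = Y_obs × Q·(S₀ − S) = 0.1904 × 1684 = 320.6 kg VSS/d.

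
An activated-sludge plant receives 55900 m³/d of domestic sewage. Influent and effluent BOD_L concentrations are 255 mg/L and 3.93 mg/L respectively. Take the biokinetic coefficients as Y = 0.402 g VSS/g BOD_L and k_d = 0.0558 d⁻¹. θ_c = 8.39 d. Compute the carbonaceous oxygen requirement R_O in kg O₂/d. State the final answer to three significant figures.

Observed yield with endogenous decay: Y_obs = Y / (1 + k_d·θ_c) = 0.402 / (1 + 0.0558 × 8.39) = 0.402 / 1.468 = 0.2738 g VSS/g BOD_L.
Mass of BOD_L removed per day: Q(S₀ − S) = 55900 × 251.1 g/m³ = 14035 kg/d.
Net sludge production P_X = 0.2738 × 14035 = 3843 kg VSS/d.
Carbonaceous O₂ demand = substrate oxidised − cell-mass equivalent = 14035 − 1.42 × 3843 = 8578 kg O₂/d.

R_O ≈ 8580 kg O₂/d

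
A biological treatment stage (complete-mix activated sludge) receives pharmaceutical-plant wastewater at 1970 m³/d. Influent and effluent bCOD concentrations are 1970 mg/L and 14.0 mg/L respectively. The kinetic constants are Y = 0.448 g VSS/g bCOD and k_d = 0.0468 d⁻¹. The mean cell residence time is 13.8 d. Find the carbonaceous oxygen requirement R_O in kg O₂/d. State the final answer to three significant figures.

The observed yield is Y_obs = Y/(1 + k_d·θ_c) = 0.448 / (1 + 0.0468 × 13.8) = 0.448 / 1.646 = 0.2722 g VSS per g bCOD removed.
Mass of bCOD removed per day: Q(S₀ − S) = 1970 × 1956 g/m³ = 3853 kg/d.
Biomass synthesised: P_X = Y_obs × 3853 = 1049 kg VSS/d.
R_O = Q·ΔS − 1.42 P_X = 3853 − 1489 = 2364 kg O₂/d.

R_O ≈ 2360 kg O₂/d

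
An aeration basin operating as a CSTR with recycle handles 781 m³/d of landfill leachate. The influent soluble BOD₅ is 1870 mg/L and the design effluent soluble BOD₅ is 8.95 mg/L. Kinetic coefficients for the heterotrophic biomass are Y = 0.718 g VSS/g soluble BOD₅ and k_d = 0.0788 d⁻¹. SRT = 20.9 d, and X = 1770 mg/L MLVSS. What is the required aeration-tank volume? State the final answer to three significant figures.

V ≈ 4660 m³

Rearranging the biomass balance for a CMAS with decay, V = Y·Q·ΔS·θ_c / [X·(1+k_d θ_c)] = 0.718 × 781 × (1870 − 8.95) × 20.9 / [1770 × (1 + 0.0788 × 20.9)] = 2.18×10^7 / 4685 = 4655 m³.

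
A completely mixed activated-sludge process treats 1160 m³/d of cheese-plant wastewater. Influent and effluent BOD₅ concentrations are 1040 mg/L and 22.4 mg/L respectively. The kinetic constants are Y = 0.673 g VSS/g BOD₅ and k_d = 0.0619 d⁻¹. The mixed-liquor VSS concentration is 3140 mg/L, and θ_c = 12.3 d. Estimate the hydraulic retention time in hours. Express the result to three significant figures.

τ ≈ 36.6 h

Steady-state biomass mass balance: V·X·(1 + k_d·θ_c) = Y·Q·(S₀ − S)·θ_c, so V = 0.673 × 1160 × (1040 − 22.4) × 12.3 / [3140 × (1 + 0.0619 × 12.3)] = 9.77×10^6 / 5531 = 1767 m³.
Hydraulic retention time τ = V/Q = 1767 / 1160 = 1.523 d = 36.55 h.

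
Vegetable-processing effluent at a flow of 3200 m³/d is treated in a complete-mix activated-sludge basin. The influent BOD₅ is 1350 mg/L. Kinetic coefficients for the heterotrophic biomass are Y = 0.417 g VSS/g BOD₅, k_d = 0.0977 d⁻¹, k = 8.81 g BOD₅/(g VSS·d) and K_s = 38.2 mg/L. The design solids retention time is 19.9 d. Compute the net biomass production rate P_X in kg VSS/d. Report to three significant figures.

P_X ≈ 611 kg VSS/d

For a completely mixed reactor with recycle the Lawrence–McCarty relation gives S = K_s·(1 + k_d·θ_c) / [θ_c·(Y·k − k_d) − 1] = 38.2 × (1 + 0.0977 × 19.9) / [19.9 × (0.417 × 8.81 − 0.0977) − 1] = 112.5 / 70.16 = 1.603 mg/L.
Y_obs = Y / (1 + k_d θ_c) = 0.417 / (1 + 0.0977 × 19.9) = 0.417 / 2.944 = 0.1416.
Substrate removed = Q·(S₀ − S) = 3200 m³/d × (1350 − 1.60) g/m³ = 4.31×10^6 g/d = 4315 kg/d.
So the net sludge growth is P_X = 0.1416 × 4315 = 611.1 kg VSS/d.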